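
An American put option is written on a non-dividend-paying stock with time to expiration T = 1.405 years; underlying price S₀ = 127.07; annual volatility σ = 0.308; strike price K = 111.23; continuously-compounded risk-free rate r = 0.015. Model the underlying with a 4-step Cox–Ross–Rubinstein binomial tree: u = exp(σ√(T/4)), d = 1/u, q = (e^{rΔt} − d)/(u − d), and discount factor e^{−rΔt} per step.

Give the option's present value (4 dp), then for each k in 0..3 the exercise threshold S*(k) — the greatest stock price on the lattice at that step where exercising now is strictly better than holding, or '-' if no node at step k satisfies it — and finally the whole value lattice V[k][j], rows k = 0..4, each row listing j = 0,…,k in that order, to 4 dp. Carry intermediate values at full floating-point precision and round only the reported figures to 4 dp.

params: Δt=0.35125 u=1.20026 d=0.83315 q=0.46888 e^(-rΔt)=0.99475
t_4 payoffs: 50.0037 23.0256 0.0000 0.0000 0.0000
t_3: node(3,0) S=73.4876 payoff=37.7424 vs cont=37.1579 → 37.7424 [stop]  node(3,1) S=105.8685 payoff=5.3615 vs cont=12.1650 → 12.1650 [wait]  node(3,2) S=152.5174 payoff=0.0000 vs cont=0.0000 → 0.0000 [wait]  node(3,3) S=219.7211 payoff=0.0000 vs cont=0.0000 → 0.0000 [wait]  ⇒ S*(3)=73.4876
t_2: node(2,0) S=88.2044 payoff=23.0256 vs cont=25.6143 → 25.6143 [wait]  node(2,1) S=127.0700 payoff=0.0000 vs cont=6.4271 → 6.4271 [wait]  node(2,2) S=183.0609 payoff=0.0000 vs cont=0.0000 → 0.0000 [wait]  ⇒ S*(2)=-
t_1: node(1,0) S=105.8685 payoff=5.3615 vs cont=16.5305 → 16.5305 [wait]  node(1,1) S=152.5174 payoff=0.0000 vs cont=3.3956 → 3.3956 [wait]  ⇒ S*(1)=-
t_0: node(0,0) S=127.0700 payoff=0.0000 vs cont=10.3173 → 10.3173 [wait]  ⇒ S*(0)=-

price = 10.3173
boundary = - - - 73.4876
tree:
10.3173
16.5305 3.3956
25.6143 6.4271 0.0000
37.7424 12.1650 0.0000 0.0000
50.0037 23.0256 0.0000 0.0000 0.0000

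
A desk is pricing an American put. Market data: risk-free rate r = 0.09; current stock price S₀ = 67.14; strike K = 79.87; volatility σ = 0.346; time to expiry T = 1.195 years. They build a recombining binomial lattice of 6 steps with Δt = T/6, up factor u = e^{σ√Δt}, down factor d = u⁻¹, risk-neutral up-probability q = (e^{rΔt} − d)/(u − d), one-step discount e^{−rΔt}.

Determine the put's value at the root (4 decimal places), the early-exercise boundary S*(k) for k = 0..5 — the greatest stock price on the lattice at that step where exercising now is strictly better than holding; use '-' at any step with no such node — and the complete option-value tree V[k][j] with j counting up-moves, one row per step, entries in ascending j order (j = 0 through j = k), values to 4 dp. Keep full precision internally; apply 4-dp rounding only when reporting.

price = 15.1833
boundary = - 57.5335 49.3015 57.5335 49.3015 57.5335
tree:
15.1833
22.3365 9.1034
30.5685 14.5489 4.3897
37.6227 22.3365 7.8610 1.3357
43.6675 30.5685 13.6009 2.8320 0.0000
48.8475 37.6227 22.3365 6.0043 0.0000 0.0000
53.2862 43.6675 30.5685 12.7300 0.0000 0.0000 0.0000

Δt=0.19917, u=1.16697, d=0.85692, q=0.51981, disc=e^(-rΔt)=0.98223
k=6 terminal: V=max(K-S,0) → 53.2862 43.6675 30.5685 12.7300 0.0000 0.0000 0.0000
k=5: j=0 S=31.0225 intr=48.8475 cont=47.4285 V=48.8475[EX]; j=1 S=42.2473 intr=37.6227 cont=36.2038 V=37.6227[EX]; j=2 S=57.5335 intr=22.3365 cont=20.9176 V=22.3365[EX]; j=3 S=78.3506 intr=1.5194 cont=6.0043 V=6.0043[hold]; j=4 S=106.6998 intr=0.0000 cont=0.0000 V=0.0000[hold]; j=5 S=145.3066 intr=0.0000 cont=0.0000 V=0.0000[hold]  S*(5)=57.5335
k=4: j=0 S=36.2025 intr=43.6675 cont=42.2486 V=43.6675[EX]; j=1 S=49.3015 intr=30.5685 cont=29.1496 V=30.5685[EX]; j=2 S=67.1400 intr=12.7300 cont=13.6009 V=13.6009[hold]; j=3 S=91.4330 intr=0.0000 cont=2.8320 V=2.8320[hold]; j=4 S=124.5158 intr=0.0000 cont=0.0000 V=0.0000[hold]  S*(4)=49.3015
k=3: j=0 S=42.2473 intr=37.6227 cont=36.2038 V=37.6227[EX]; j=1 S=57.5335 intr=22.3365 cont=21.3623 V=22.3365[EX]; j=2 S=78.3506 intr=1.5194 cont=7.8610 V=7.8610[hold]; j=3 S=106.6998 intr=0.0000 cont=1.3357 V=1.3357[hold]  S*(3)=57.5335
k=2: j=0 S=49.3015 intr=30.5685 cont=29.1496 V=30.5685[EX]; j=1 S=67.1400 intr=12.7300 cont=14.5489 V=14.5489[hold]; j=2 S=91.4330 intr=0.0000 cont=4.3897 V=4.3897[hold]  S*(2)=49.3015
k=1: j=0 S=57.5335 intr=22.3365 cont=21.8463 V=22.3365[EX]; j=1 S=78.3506 intr=1.5194 cont=9.1034 V=9.1034[hold]  S*(1)=57.5335
k=0: j=0 S=67.1400 intr=12.7300 cont=15.1833 V=15.1833[hold]  S*(0)=-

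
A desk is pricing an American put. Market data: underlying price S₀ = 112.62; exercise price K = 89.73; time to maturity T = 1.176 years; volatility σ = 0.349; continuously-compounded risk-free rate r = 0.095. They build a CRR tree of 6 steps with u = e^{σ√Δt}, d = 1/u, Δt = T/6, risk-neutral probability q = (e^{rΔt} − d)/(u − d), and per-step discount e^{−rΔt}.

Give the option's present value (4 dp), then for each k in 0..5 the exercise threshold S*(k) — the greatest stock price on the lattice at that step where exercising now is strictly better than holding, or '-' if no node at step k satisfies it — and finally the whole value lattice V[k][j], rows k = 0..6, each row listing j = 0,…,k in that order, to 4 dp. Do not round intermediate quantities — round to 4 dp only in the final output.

Δt=0.19600  u=1.16708  d=0.85684  q=0.52203  discount=0.98155
step 6 (expiry): payoffs max(K−S,0) = 45.1642 29.0276 7.0480 0.0000 0.0000 0.0000 0.0000
step 5: (k=5,j=0): S=52.0120, (K−S)⁺=37.7180, hold=36.0627 ⇒ V=37.7180 exercise | (k=5,j=1): S=70.8449, (K−S)⁺=18.8851, hold=17.2298 ⇒ V=18.8851 exercise | (k=5,j=2): S=96.4969, (K−S)⁺=0.0000, hold=3.3066 ⇒ V=3.3066 continue | (k=5,j=3): S=131.4371, (K−S)⁺=0.0000, hold=0.0000 ⇒ V=0.0000 continue | (k=5,j=4): S=179.0287, (K−S)⁺=0.0000, hold=0.0000 ⇒ V=0.0000 continue | (k=5,j=5): S=243.8526, (K−S)⁺=0.0000, hold=0.0000 ⇒ V=0.0000 continue  boundary S*=70.8449
step 4: (k=4,j=0): S=60.7024, (K−S)⁺=29.0276, hold=27.3723 ⇒ V=29.0276 exercise | (k=4,j=1): S=82.6820, (K−S)⁺=7.0480, hold=10.5543 ⇒ V=10.5543 continue | (k=4,j=2): S=112.6200, (K−S)⁺=0.0000, hold=1.5513 ⇒ V=1.5513 continue | (k=4,j=3): S=153.3982, (K−S)⁺=0.0000, hold=0.0000 ⇒ V=0.0000 continue | (k=4,j=4): S=208.9416, (K−S)⁺=0.0000, hold=0.0000 ⇒ V=0.0000 continue  boundary S*=60.7024
step 3: (k=3,j=0): S=70.8449, (K−S)⁺=18.8851, hold=19.0264 ⇒ V=19.0264 continue | (k=3,j=1): S=96.4969, (K−S)⁺=0.0000, hold=5.7465 ⇒ V=5.7465 continue | (k=3,j=2): S=131.4371, (K−S)⁺=0.0000, hold=0.7278 ⇒ V=0.7278 continue | (k=3,j=3): S=179.0287, (K−S)⁺=0.0000, hold=0.0000 ⇒ V=0.0000 continue  boundary S*=-
step 2: (k=2,j=0): S=82.6820, (K−S)⁺=7.0480, hold=11.8708 ⇒ V=11.8708 continue | (k=2,j=1): S=112.6200, (K−S)⁺=0.0000, hold=3.0689 ⇒ V=3.0689 continue | (k=2,j=2): S=153.3982, (K−S)⁺=0.0000, hold=0.3415 ⇒ V=0.3415 continue  boundary S*=-
step 1: (k=1,j=0): S=96.4969, (K−S)⁺=0.0000, hold=7.1418 ⇒ V=7.1418 continue | (k=1,j=1): S=131.4371, (K−S)⁺=0.0000, hold=1.6148 ⇒ V=1.6148 continue  boundary S*=-
step 0: (k=0,j=0): S=112.6200, (K−S)⁺=0.0000, hold=4.1780 ⇒ V=4.1780 continue  boundary S*=-

price = 4.1780
boundary = - - - - 60.7024 70.8449
tree:
4.1780
7.1418 1.6148
11.8708 3.0689 0.3415
19.0264 5.7465 0.7278 0.0000
29.0276 10.5543 1.5513 0.0000 0.0000
37.7180 18.8851 3.3066 0.0000 0.0000 0.0000
45.1642 29.0276 7.0480 0.0000 0.0000 0.0000 0.0000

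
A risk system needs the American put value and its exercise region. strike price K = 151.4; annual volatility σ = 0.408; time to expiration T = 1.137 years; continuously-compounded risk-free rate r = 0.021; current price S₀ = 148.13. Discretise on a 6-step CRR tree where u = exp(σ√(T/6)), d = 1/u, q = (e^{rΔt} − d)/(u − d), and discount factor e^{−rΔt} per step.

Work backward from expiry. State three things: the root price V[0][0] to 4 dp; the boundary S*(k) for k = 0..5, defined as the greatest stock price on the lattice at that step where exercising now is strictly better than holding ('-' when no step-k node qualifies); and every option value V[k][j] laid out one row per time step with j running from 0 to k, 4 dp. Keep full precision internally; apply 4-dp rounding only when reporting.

price = 25.3946
boundary = - - - 86.9439 103.8422 124.0248
tree:
25.3946
36.0243 13.4738
49.2878 21.1866 4.7817
64.4561 32.3885 8.5763 0.4896
78.6045 47.5578 15.3438 0.9220 0.0000
90.4505 64.4561 27.3752 1.7364 0.0000 0.0000
100.3688 78.6045 47.5578 3.2700 0.0000 0.0000 0.0000

Δt=0.18950  u=1.19436  d=0.83727  q=0.46688  discount=0.99603
step 6 (expiry): payoffs max(K−S,0) = 100.3688 78.6045 47.5578 3.2700 0.0000 0.0000 0.0000
step 5: (k=5,j=0): S=60.9495, (K−S)⁺=90.4505, hold=89.8492 ⇒ V=90.4505 exercise | (k=5,j=1): S=86.9439, (K−S)⁺=64.4561, hold=63.8548 ⇒ V=64.4561 exercise | (k=5,j=2): S=124.0248, (K−S)⁺=27.3752, hold=26.7739 ⇒ V=27.3752 exercise | (k=5,j=3): S=176.9203, (K−S)⁺=0.0000, hold=1.7364 ⇒ V=1.7364 continue | (k=5,j=4): S=252.3752, (K−S)⁺=0.0000, hold=0.0000 ⇒ V=0.0000 continue | (k=5,j=5): S=360.0111, (K−S)⁺=0.0000, hold=0.0000 ⇒ V=0.0000 continue  boundary S*=124.0248
step 4: (k=4,j=0): S=72.7955, (K−S)⁺=78.6045, hold=78.0032 ⇒ V=78.6045 exercise | (k=4,j=1): S=103.8422, (K−S)⁺=47.5578, hold=46.9565 ⇒ V=47.5578 exercise | (k=4,j=2): S=148.1300, (K−S)⁺=3.2700, hold=15.3438 ⇒ V=15.3438 continue | (k=4,j=3): S=211.3062, (K−S)⁺=0.0000, hold=0.9220 ⇒ V=0.9220 continue | (k=4,j=4): S=301.4264, (K−S)⁺=0.0000, hold=0.0000 ⇒ V=0.0000 continue  boundary S*=103.8422
step 3: (k=3,j=0): S=86.9439, (K−S)⁺=64.4561, hold=63.8548 ⇒ V=64.4561 exercise | (k=3,j=1): S=124.0248, (K−S)⁺=27.3752, hold=32.3885 ⇒ V=32.3885 continue | (k=3,j=2): S=176.9203, (K−S)⁺=0.0000, hold=8.5763 ⇒ V=8.5763 continue | (k=3,j=3): S=252.3752, (K−S)⁺=0.0000, hold=0.4896 ⇒ V=0.4896 continue  boundary S*=86.9439
step 2: (k=2,j=0): S=103.8422, (K−S)⁺=47.5578, hold=49.2878 ⇒ V=49.2878 continue | (k=2,j=1): S=148.1300, (K−S)⁺=3.2700, hold=21.1866 ⇒ V=21.1866 continue | (k=2,j=2): S=211.3062, (K−S)⁺=0.0000, hold=4.7817 ⇒ V=4.7817 continue  boundary S*=-
step 1: (k=1,j=0): S=124.0248, (K−S)⁺=27.3752, hold=36.0243 ⇒ V=36.0243 continue | (k=1,j=1): S=176.9203, (K−S)⁺=0.0000, hold=13.4738 ⇒ V=13.4738 continue  boundary S*=-
step 0: (k=0,j=0): S=148.1300, (K−S)⁺=3.2700, hold=25.3946 ⇒ V=25.3946 continue  boundary S*=-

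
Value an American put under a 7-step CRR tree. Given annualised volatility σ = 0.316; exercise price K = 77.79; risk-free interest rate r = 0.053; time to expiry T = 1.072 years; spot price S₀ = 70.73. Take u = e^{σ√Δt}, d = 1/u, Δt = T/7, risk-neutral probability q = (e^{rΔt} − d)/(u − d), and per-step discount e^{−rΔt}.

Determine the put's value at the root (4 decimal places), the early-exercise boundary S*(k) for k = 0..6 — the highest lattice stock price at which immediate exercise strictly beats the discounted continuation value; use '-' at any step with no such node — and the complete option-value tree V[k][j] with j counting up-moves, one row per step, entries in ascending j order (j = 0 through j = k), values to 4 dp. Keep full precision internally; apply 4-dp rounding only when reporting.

price = 11.5083
boundary = - - 55.2322 48.8075 55.2322 62.5026 55.2322
tree:
11.5083
16.4164 6.8260
22.5578 10.5902 3.2026
28.9825 15.8283 5.5656 0.9103
34.6598 22.5578 9.4092 1.8428 0.0000
39.6768 28.9825 15.2874 3.7304 0.0000 0.0000
44.1102 34.6598 22.5578 7.5517 0.0000 0.0000 0.0000
48.0279 39.6768 28.9825 15.2874 0.0000 0.0000 0.0000 0.0000

params: Δt=0.15314 u=1.13163 d=0.88368 q=0.50199 e^(-rΔt)=0.99192
t_7 payoffs: 48.0279 39.6768 28.9825 15.2874 0.0000 0.0000 0.0000 0.0000
t_6: node(6,0) S=33.6798 payoff=44.1102 vs cont=43.4813 → 44.1102 [stop]  node(6,1) S=43.1302 payoff=34.6598 vs cont=34.0310 → 34.6598 [stop]  node(6,2) S=55.2322 payoff=22.5578 vs cont=21.9290 → 22.5578 [stop]  node(6,3) S=70.7300 payoff=7.0600 vs cont=7.5517 → 7.5517 [wait]  node(6,4) S=90.5764 payoff=0.0000 vs cont=0.0000 → 0.0000 [wait]  node(6,5) S=115.9915 payoff=0.0000 vs cont=0.0000 → 0.0000 [wait]  node(6,6) S=148.5379 payoff=0.0000 vs cont=0.0000 → 0.0000 [wait]  ⇒ S*(6)=55.2322
t_5: node(5,0) S=38.1132 payoff=39.6768 vs cont=39.0480 → 39.6768 [stop]  node(5,1) S=48.8075 payoff=28.9825 vs cont=28.3536 → 28.9825 [stop]  node(5,2) S=62.5026 payoff=15.2874 vs cont=14.9034 → 15.2874 [stop]  node(5,3) S=80.0404 payoff=0.0000 vs cont=3.7304 → 3.7304 [wait]  node(5,4) S=102.4992 payoff=0.0000 vs cont=0.0000 → 0.0000 [wait]  node(5,5) S=131.2598 payoff=0.0000 vs cont=0.0000 → 0.0000 [wait]  ⇒ S*(5)=62.5026
t_4: node(4,0) S=43.1302 payoff=34.6598 vs cont=34.0310 → 34.6598 [stop]  node(4,1) S=55.2322 payoff=22.5578 vs cont=21.9290 → 22.5578 [stop]  node(4,2) S=70.7300 payoff=7.0600 vs cont=9.4092 → 9.4092 [wait]  node(4,3) S=90.5764 payoff=0.0000 vs cont=1.8428 → 1.8428 [wait]  node(4,4) S=115.9915 payoff=0.0000 vs cont=0.0000 → 0.0000 [wait]  ⇒ S*(4)=55.2322
t_3: node(3,0) S=48.8075 payoff=28.9825 vs cont=28.3536 → 28.9825 [stop]  node(3,1) S=62.5026 payoff=15.2874 vs cont=15.8283 → 15.8283 [wait]  node(3,2) S=80.0404 payoff=0.0000 vs cont=5.5656 → 5.5656 [wait]  node(3,3) S=102.4992 payoff=0.0000 vs cont=0.9103 → 0.9103 [wait]  ⇒ S*(3)=48.8075
t_2: node(2,0) S=55.2322 payoff=22.5578 vs cont=22.1983 → 22.5578 [stop]  node(2,1) S=70.7300 payoff=7.0600 vs cont=10.5902 → 10.5902 [wait]  node(2,2) S=90.5764 payoff=0.0000 vs cont=3.2026 → 3.2026 [wait]  ⇒ S*(2)=55.2322
t_1: node(1,0) S=62.5026 payoff=15.2874 vs cont=16.4164 → 16.4164 [wait]  node(1,1) S=80.0404 payoff=0.0000 vs cont=6.8260 → 6.8260 [wait]  ⇒ S*(1)=-
t_0: node(0,0) S=70.7300 payoff=7.0600 vs cont=11.5083 → 11.5083 [wait]  ⇒ S*(0)=-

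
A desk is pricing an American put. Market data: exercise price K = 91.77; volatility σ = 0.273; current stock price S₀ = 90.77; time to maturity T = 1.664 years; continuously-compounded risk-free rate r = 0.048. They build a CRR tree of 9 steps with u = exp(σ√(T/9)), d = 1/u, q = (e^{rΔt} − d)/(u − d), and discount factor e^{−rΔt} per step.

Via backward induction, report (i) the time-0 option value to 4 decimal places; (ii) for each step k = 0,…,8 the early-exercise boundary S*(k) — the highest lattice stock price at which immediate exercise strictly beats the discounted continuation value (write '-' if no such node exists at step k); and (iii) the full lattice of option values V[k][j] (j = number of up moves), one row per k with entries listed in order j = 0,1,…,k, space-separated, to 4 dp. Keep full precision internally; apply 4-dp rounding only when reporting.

price = 10.5527
boundary = - - - 63.8266 56.7572 63.8266 71.7764 63.8266 71.7764
tree:
10.5527
15.0421 6.3996
20.8286 9.7142 3.3089
27.9434 14.3185 5.4354 1.3120
35.0128 20.3971 8.6959 2.3800 0.3031
41.2991 27.9434 13.4625 4.2423 0.6222 0.0000
46.8892 35.0128 19.9936 7.3875 1.2774 0.0000 0.0000
51.8601 41.2991 27.9434 12.4526 2.6225 0.0000 0.0000 0.0000
56.2805 46.8892 35.0128 19.9936 5.3841 0.0000 0.0000 0.0000 0.0000
60.2113 51.8601 41.2991 27.9434 11.0536 0.0000 0.0000 0.0000 0.0000 0.0000

Δt=0.18489  u=1.12455  d=0.88924  q=0.50857  discount=0.99116
step 9 (expiry): payoffs max(K−S,0) = 60.2113 51.8601 41.2991 27.9434 11.0536 0.0000 0.0000 0.0000 0.0000 0.0000
step 8: (k=8,j=0): S=35.4895, (K−S)⁺=56.2805, hold=55.4697 ⇒ V=56.2805 exercise | (k=8,j=1): S=44.8808, (K−S)⁺=46.8892, hold=46.0784 ⇒ V=46.8892 exercise | (k=8,j=2): S=56.7572, (K−S)⁺=35.0128, hold=34.2020 ⇒ V=35.0128 exercise | (k=8,j=3): S=71.7764, (K−S)⁺=19.9936, hold=19.1828 ⇒ V=19.9936 exercise | (k=8,j=4): S=90.7700, (K−S)⁺=1.0000, hold=5.3841 ⇒ V=5.3841 continue | (k=8,j=5): S=114.7897, (K−S)⁺=0.0000, hold=0.0000 ⇒ V=0.0000 continue | (k=8,j=6): S=145.1655, (K−S)⁺=0.0000, hold=0.0000 ⇒ V=0.0000 continue | (k=8,j=7): S=183.5795, (K−S)⁺=0.0000, hold=0.0000 ⇒ V=0.0000 continue | (k=8,j=8): S=232.1586, (K−S)⁺=0.0000, hold=0.0000 ⇒ V=0.0000 continue  boundary S*=71.7764
step 7: (k=7,j=0): S=39.9099, (K−S)⁺=51.8601, hold=51.0493 ⇒ V=51.8601 exercise | (k=7,j=1): S=50.4709, (K−S)⁺=41.2991, hold=40.4883 ⇒ V=41.2991 exercise | (k=7,j=2): S=63.8266, (K−S)⁺=27.9434, hold=27.1326 ⇒ V=27.9434 exercise | (k=7,j=3): S=80.7164, (K−S)⁺=11.0536, hold=12.4526 ⇒ V=12.4526 continue | (k=7,j=4): S=102.0758, (K−S)⁺=0.0000, hold=2.6225 ⇒ V=2.6225 continue | (k=7,j=5): S=129.0872, (K−S)⁺=0.0000, hold=0.0000 ⇒ V=0.0000 continue | (k=7,j=6): S=163.2465, (K−S)⁺=0.0000, hold=0.0000 ⇒ V=0.0000 continue | (k=7,j=7): S=206.4450, (K−S)⁺=0.0000, hold=0.0000 ⇒ V=0.0000 continue  boundary S*=63.8266
step 6: (k=6,j=0): S=44.8808, (K−S)⁺=46.8892, hold=46.0784 ⇒ V=46.8892 exercise | (k=6,j=1): S=56.7572, (K−S)⁺=35.0128, hold=34.2020 ⇒ V=35.0128 exercise | (k=6,j=2): S=71.7764, (K−S)⁺=19.9936, hold=19.8880 ⇒ V=19.9936 exercise | (k=6,j=3): S=90.7700, (K−S)⁺=1.0000, hold=7.3875 ⇒ V=7.3875 continue | (k=6,j=4): S=114.7897, (K−S)⁺=0.0000, hold=1.2774 ⇒ V=1.2774 continue | (k=6,j=5): S=145.1655, (K−S)⁺=0.0000, hold=0.0000 ⇒ V=0.0000 continue | (k=6,j=6): S=183.5795, (K−S)⁺=0.0000, hold=0.0000 ⇒ V=0.0000 continue  boundary S*=71.7764
step 5: (k=5,j=0): S=50.4709, (K−S)⁺=41.2991, hold=40.4883 ⇒ V=41.2991 exercise | (k=5,j=1): S=63.8266, (K−S)⁺=27.9434, hold=27.1326 ⇒ V=27.9434 exercise | (k=5,j=2): S=80.7164, (K−S)⁺=11.0536, hold=13.4625 ⇒ V=13.4625 continue | (k=5,j=3): S=102.0758, (K−S)⁺=0.0000, hold=4.2423 ⇒ V=4.2423 continue | (k=5,j=4): S=129.0872, (K−S)⁺=0.0000, hold=0.6222 ⇒ V=0.6222 continue | (k=5,j=5): S=163.2465, (K−S)⁺=0.0000, hold=0.0000 ⇒ V=0.0000 continue  boundary S*=63.8266
step 4: (k=4,j=0): S=56.7572, (K−S)⁺=35.0128, hold=34.2020 ⇒ V=35.0128 exercise | (k=4,j=1): S=71.7764, (K−S)⁺=19.9936, hold=20.3971 ⇒ V=20.3971 continue | (k=4,j=2): S=90.7700, (K−S)⁺=1.0000, hold=8.6959 ⇒ V=8.6959 continue | (k=4,j=3): S=114.7897, (K−S)⁺=0.0000, hold=2.3800 ⇒ V=2.3800 continue | (k=4,j=4): S=145.1655, (K−S)⁺=0.0000, hold=0.3031 ⇒ V=0.3031 continue  boundary S*=56.7572
step 3: (k=3,j=0): S=63.8266, (K−S)⁺=27.9434, hold=27.3360 ⇒ V=27.9434 exercise | (k=3,j=1): S=80.7164, (K−S)⁺=11.0536, hold=14.3185 ⇒ V=14.3185 continue | (k=3,j=2): S=102.0758, (K−S)⁺=0.0000, hold=5.4354 ⇒ V=5.4354 continue | (k=3,j=3): S=129.0872, (K−S)⁺=0.0000, hold=1.3120 ⇒ V=1.3120 continue  boundary S*=63.8266
step 2: (k=2,j=0): S=71.7764, (K−S)⁺=19.9936, hold=20.8286 ⇒ V=20.8286 continue | (k=2,j=1): S=90.7700, (K−S)⁺=1.0000, hold=9.7142 ⇒ V=9.7142 continue | (k=2,j=2): S=114.7897, (K−S)⁺=0.0000, hold=3.3089 ⇒ V=3.3089 continue  boundary S*=-
step 1: (k=1,j=0): S=80.7164, (K−S)⁺=11.0536, hold=15.0421 ⇒ V=15.0421 continue | (k=1,j=1): S=102.0758, (K−S)⁺=0.0000, hold=6.3996 ⇒ V=6.3996 continue  boundary S*=-
step 0: (k=0,j=0): S=90.7700, (K−S)⁺=1.0000, hold=10.5527 ⇒ V=10.5527 continue  boundary S*=-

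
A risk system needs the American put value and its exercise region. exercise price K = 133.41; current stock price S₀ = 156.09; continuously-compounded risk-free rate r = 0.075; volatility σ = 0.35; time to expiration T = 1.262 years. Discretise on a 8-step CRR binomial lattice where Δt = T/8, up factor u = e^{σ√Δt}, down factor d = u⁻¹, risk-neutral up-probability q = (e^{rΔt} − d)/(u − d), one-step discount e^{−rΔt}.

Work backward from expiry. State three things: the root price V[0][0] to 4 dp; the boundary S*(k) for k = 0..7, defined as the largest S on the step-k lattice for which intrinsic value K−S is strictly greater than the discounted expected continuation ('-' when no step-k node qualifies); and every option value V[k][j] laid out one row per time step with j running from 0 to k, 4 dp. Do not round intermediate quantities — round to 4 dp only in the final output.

price = 9.5566
boundary = - - - - 89.5130 77.8958 89.5130 102.8628
tree:
9.5566
14.6577 4.8395
21.8604 8.0246 1.8677
31.5590 12.9784 3.4144 0.4133
43.8970 20.3477 6.1445 0.8500 0.0000
55.5142 30.6641 10.8319 1.7482 0.0000 0.0000
65.6237 43.8970 18.5650 3.5952 0.0000 0.0000 0.0000
74.4212 55.5142 30.5472 7.3940 0.0000 0.0000 0.0000 0.0000
82.0769 65.6237 43.8970 15.2064 0.0000 0.0000 0.0000 0.0000 0.0000

Δt=0.15775  u=1.14914  d=0.87022  q=0.50797  discount=0.98824
step 8 (expiry): payoffs max(K−S,0) = 82.0769 65.6237 43.8970 15.2064 0.0000 0.0000 0.0000 0.0000 0.0000
step 7: (k=7,j=0): S=58.9888, (K−S)⁺=74.4212, hold=72.8521 ⇒ V=74.4212 exercise | (k=7,j=1): S=77.8958, (K−S)⁺=55.5142, hold=53.9451 ⇒ V=55.5142 exercise | (k=7,j=2): S=102.8628, (K−S)⁺=30.5472, hold=28.9781 ⇒ V=30.5472 exercise | (k=7,j=3): S=135.8322, (K−S)⁺=0.0000, hold=7.3940 ⇒ V=7.3940 continue | (k=7,j=4): S=179.3690, (K−S)⁺=0.0000, hold=0.0000 ⇒ V=0.0000 continue | (k=7,j=5): S=236.8600, (K−S)⁺=0.0000, hold=0.0000 ⇒ V=0.0000 continue | (k=7,j=6): S=312.7779, (K−S)⁺=0.0000, hold=0.0000 ⇒ V=0.0000 continue | (k=7,j=7): S=413.0290, (K−S)⁺=0.0000, hold=0.0000 ⇒ V=0.0000 continue  boundary S*=102.8628
step 6: (k=6,j=0): S=67.7863, (K−S)⁺=65.6237, hold=64.0546 ⇒ V=65.6237 exercise | (k=6,j=1): S=89.5130, (K−S)⁺=43.8970, hold=42.3279 ⇒ V=43.8970 exercise | (k=6,j=2): S=118.2036, (K−S)⁺=15.2064, hold=18.5650 ⇒ V=18.5650 continue | (k=6,j=3): S=156.0900, (K−S)⁺=0.0000, hold=3.5952 ⇒ V=3.5952 continue | (k=6,j=4): S=206.1197, (K−S)⁺=0.0000, hold=0.0000 ⇒ V=0.0000 continue | (k=6,j=5): S=272.1848, (K−S)⁺=0.0000, hold=0.0000 ⇒ V=0.0000 continue | (k=6,j=6): S=359.4250, (K−S)⁺=0.0000, hold=0.0000 ⇒ V=0.0000 continue  boundary S*=89.5130
step 5: (k=5,j=0): S=77.8958, (K−S)⁺=55.5142, hold=53.9451 ⇒ V=55.5142 exercise | (k=5,j=1): S=102.8628, (K−S)⁺=30.5472, hold=30.6641 ⇒ V=30.6641 continue | (k=5,j=2): S=135.8322, (K−S)⁺=0.0000, hold=10.8319 ⇒ V=10.8319 continue | (k=5,j=3): S=179.3690, (K−S)⁺=0.0000, hold=1.7482 ⇒ V=1.7482 continue | (k=5,j=4): S=236.8600, (K−S)⁺=0.0000, hold=0.0000 ⇒ V=0.0000 continue | (k=5,j=5): S=312.7779, (K−S)⁺=0.0000, hold=0.0000 ⇒ V=0.0000 continue  boundary S*=77.8958
step 4: (k=4,j=0): S=89.5130, (K−S)⁺=43.8970, hold=42.3866 ⇒ V=43.8970 exercise | (k=4,j=1): S=118.2036, (K−S)⁺=15.2064, hold=20.3477 ⇒ V=20.3477 continue | (k=4,j=2): S=156.0900, (K−S)⁺=0.0000, hold=6.1445 ⇒ V=6.1445 continue | (k=4,j=3): S=206.1197, (K−S)⁺=0.0000, hold=0.8500 ⇒ V=0.8500 continue | (k=4,j=4): S=272.1848, (K−S)⁺=0.0000, hold=0.0000 ⇒ V=0.0000 continue  boundary S*=89.5130
step 3: (k=3,j=0): S=102.8628, (K−S)⁺=30.5472, hold=31.5590 ⇒ V=31.5590 continue | (k=3,j=1): S=135.8322, (K−S)⁺=0.0000, hold=12.9784 ⇒ V=12.9784 continue | (k=3,j=2): S=179.3690, (K−S)⁺=0.0000, hold=3.4144 ⇒ V=3.4144 continue | (k=3,j=3): S=236.8600, (K−S)⁺=0.0000, hold=0.4133 ⇒ V=0.4133 continue  boundary S*=-
step 2: (k=2,j=0): S=118.2036, (K−S)⁺=15.2064, hold=21.8604 ⇒ V=21.8604 continue | (k=2,j=1): S=156.0900, (K−S)⁺=0.0000, hold=8.0246 ⇒ V=8.0246 continue | (k=2,j=2): S=206.1197, (K−S)⁺=0.0000, hold=1.8677 ⇒ V=1.8677 continue  boundary S*=-
step 1: (k=1,j=0): S=135.8322, (K−S)⁺=0.0000, hold=14.6577 ⇒ V=14.6577 continue | (k=1,j=1): S=179.3690, (K−S)⁺=0.0000, hold=4.8395 ⇒ V=4.8395 continue  boundary S*=-
step 0: (k=0,j=0): S=156.0900, (K−S)⁺=0.0000, hold=9.5566 ⇒ V=9.5566 continue  boundary S*=-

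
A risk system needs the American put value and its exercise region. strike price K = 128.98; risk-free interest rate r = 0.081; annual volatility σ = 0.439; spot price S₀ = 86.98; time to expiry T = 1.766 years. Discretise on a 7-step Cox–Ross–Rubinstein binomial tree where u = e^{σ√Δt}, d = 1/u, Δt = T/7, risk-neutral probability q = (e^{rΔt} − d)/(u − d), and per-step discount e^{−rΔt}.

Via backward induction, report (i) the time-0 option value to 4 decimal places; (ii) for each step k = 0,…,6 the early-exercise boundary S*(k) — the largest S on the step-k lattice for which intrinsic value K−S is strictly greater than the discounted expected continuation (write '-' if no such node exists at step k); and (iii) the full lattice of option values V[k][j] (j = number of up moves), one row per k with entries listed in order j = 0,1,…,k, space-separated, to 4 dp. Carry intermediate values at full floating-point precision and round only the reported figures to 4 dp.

price = 44.1070
boundary = - 69.7681 55.9622 69.7681 86.9800 69.7681 86.9800
tree:
44.1070
59.2119 30.3344
73.0178 43.1313 18.3707
84.0918 59.2119 28.3084 8.8623
92.9744 73.0178 42.0000 15.3342 2.5398
100.0993 84.0918 59.2119 25.8520 5.0982 0.0000
105.8143 92.9744 73.0178 42.0000 10.2336 0.0000 0.0000
110.3984 100.0993 84.0918 59.2119 20.5419 0.0000 0.0000 0.0000

params: Δt=0.25229 u=1.24670 d=0.80212 q=0.49153 e^(-rΔt)=0.97977
t_7 payoffs: 110.3984 100.0993 84.0918 59.2119 20.5419 0.0000 0.0000 0.0000
t_6: node(6,0) S=23.1657 payoff=105.8143 vs cont=103.2054 → 105.8143 [stop]  node(6,1) S=36.0056 payoff=92.9744 vs cont=90.3655 → 92.9744 [stop]  node(6,2) S=55.9622 payoff=73.0178 vs cont=70.4089 → 73.0178 [stop]  node(6,3) S=86.9800 payoff=42.0000 vs cont=39.3910 → 42.0000 [stop]  node(6,4) S=135.1899 payoff=0.0000 vs cont=10.2336 → 10.2336 [wait]  node(6,5) S=210.1208 payoff=0.0000 vs cont=0.0000 → 0.0000 [wait]  node(6,6) S=326.5833 payoff=0.0000 vs cont=0.0000 → 0.0000 [wait]  ⇒ S*(6)=86.9800
t_5: node(5,0) S=28.8807 payoff=100.0993 vs cont=97.4904 → 100.0993 [stop]  node(5,1) S=44.8882 payoff=84.0918 vs cont=81.4828 → 84.0918 [stop]  node(5,2) S=69.7681 payoff=59.2119 vs cont=56.6029 → 59.2119 [stop]  node(5,3) S=108.4381 payoff=20.5419 vs cont=25.8520 → 25.8520 [wait]  node(5,4) S=168.5414 payoff=0.0000 vs cont=5.0982 → 5.0982 [wait]  node(5,5) S=261.9579 payoff=0.0000 vs cont=0.0000 → 0.0000 [wait]  ⇒ S*(5)=69.7681
t_4: node(4,0) S=36.0056 payoff=92.9744 vs cont=90.3655 → 92.9744 [stop]  node(4,1) S=55.9622 payoff=73.0178 vs cont=70.4089 → 73.0178 [stop]  node(4,2) S=86.9800 payoff=42.0000 vs cont=41.9483 → 42.0000 [stop]  node(4,3) S=135.1899 payoff=0.0000 vs cont=15.3342 → 15.3342 [wait]  node(4,4) S=210.1208 payoff=0.0000 vs cont=2.5398 → 2.5398 [wait]  ⇒ S*(4)=86.9800
t_3: node(3,0) S=44.8882 payoff=84.0918 vs cont=81.4828 → 84.0918 [stop]  node(3,1) S=69.7681 payoff=59.2119 vs cont=56.6029 → 59.2119 [stop]  node(3,2) S=108.4381 payoff=20.5419 vs cont=28.3084 → 28.3084 [wait]  node(3,3) S=168.5414 payoff=0.0000 vs cont=8.8623 → 8.8623 [wait]  ⇒ S*(3)=69.7681
t_2: node(2,0) S=55.9622 payoff=73.0178 vs cont=70.4089 → 73.0178 [stop]  node(2,1) S=86.9800 payoff=42.0000 vs cont=43.1313 → 43.1313 [wait]  node(2,2) S=135.1899 payoff=0.0000 vs cont=18.3707 → 18.3707 [wait]  ⇒ S*(2)=55.9622
t_1: node(1,0) S=69.7681 payoff=59.2119 vs cont=57.1477 → 59.2119 [stop]  node(1,1) S=108.4381 payoff=20.5419 vs cont=30.3344 → 30.3344 [wait]  ⇒ S*(1)=69.7681
t_0: node(0,0) S=86.9800 payoff=42.0000 vs cont=44.1070 → 44.1070 [wait]  ⇒ S*(0)=-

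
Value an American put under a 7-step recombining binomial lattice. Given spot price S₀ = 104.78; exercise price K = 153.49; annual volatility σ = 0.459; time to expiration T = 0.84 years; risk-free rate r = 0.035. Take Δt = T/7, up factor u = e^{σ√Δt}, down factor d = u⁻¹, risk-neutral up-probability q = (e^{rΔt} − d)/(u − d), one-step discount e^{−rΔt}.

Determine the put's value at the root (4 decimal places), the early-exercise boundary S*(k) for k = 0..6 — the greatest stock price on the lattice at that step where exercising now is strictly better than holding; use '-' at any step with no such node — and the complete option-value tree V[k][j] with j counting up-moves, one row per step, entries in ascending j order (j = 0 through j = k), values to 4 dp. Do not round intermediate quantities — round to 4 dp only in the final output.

price = 51.7883
boundary = - - 76.2379 89.3768 76.2379 89.3768 104.7800
tree:
51.7883
64.3266 38.3075
77.2521 50.5267 25.0618
88.4595 64.1132 35.8692 13.2682
98.0194 77.2521 49.2282 21.3345 4.4173
106.1739 88.4595 64.1132 33.1153 8.4254 0.0000
113.1296 98.0194 77.2521 48.7100 16.0703 0.0000 0.0000
119.0628 106.1739 88.4595 64.1132 30.6522 0.0000 0.0000 0.0000

Δt=0.12000  u=1.17234  d=0.85299  q=0.47351  discount=0.99581
step 7 (expiry): payoffs max(K−S,0) = 119.0628 106.1739 88.4595 64.1132 30.6522 0.0000 0.0000 0.0000
step 6: (k=6,j=0): S=40.3604, (K−S)⁺=113.1296, hold=112.4863 ⇒ V=113.1296 exercise | (k=6,j=1): S=55.4706, (K−S)⁺=98.0194, hold=97.3761 ⇒ V=98.0194 exercise | (k=6,j=2): S=76.2379, (K−S)⁺=77.2521, hold=76.6088 ⇒ V=77.2521 exercise | (k=6,j=3): S=104.7800, (K−S)⁺=48.7100, hold=48.0667 ⇒ V=48.7100 exercise | (k=6,j=4): S=144.0078, (K−S)⁺=9.4822, hold=16.0703 ⇒ V=16.0703 continue | (k=6,j=5): S=197.9218, (K−S)⁺=0.0000, hold=0.0000 ⇒ V=0.0000 continue | (k=6,j=6): S=272.0202, (K−S)⁺=0.0000, hold=0.0000 ⇒ V=0.0000 continue  boundary S*=104.7800
step 5: (k=5,j=0): S=47.3161, (K−S)⁺=106.1739, hold=105.5305 ⇒ V=106.1739 exercise | (k=5,j=1): S=65.0305, (K−S)⁺=88.4595, hold=87.8162 ⇒ V=88.4595 exercise | (k=5,j=2): S=89.3768, (K−S)⁺=64.1132, hold=63.4699 ⇒ V=64.1132 exercise | (k=5,j=3): S=122.8378, (K−S)⁺=30.6522, hold=33.1153 ⇒ V=33.1153 continue | (k=5,j=4): S=168.8262, (K−S)⁺=0.0000, hold=8.4254 ⇒ V=8.4254 continue | (k=5,j=5): S=232.0318, (K−S)⁺=0.0000, hold=0.0000 ⇒ V=0.0000 continue  boundary S*=89.3768
step 4: (k=4,j=0): S=55.4706, (K−S)⁺=98.0194, hold=97.3761 ⇒ V=98.0194 exercise | (k=4,j=1): S=76.2379, (K−S)⁺=77.2521, hold=76.6088 ⇒ V=77.2521 exercise | (k=4,j=2): S=104.7800, (K−S)⁺=48.7100, hold=49.2282 ⇒ V=49.2282 continue | (k=4,j=3): S=144.0078, (K−S)⁺=9.4822, hold=21.3345 ⇒ V=21.3345 continue | (k=4,j=4): S=197.9218, (K−S)⁺=0.0000, hold=4.4173 ⇒ V=4.4173 continue  boundary S*=76.2379
step 3: (k=3,j=0): S=65.0305, (K−S)⁺=88.4595, hold=87.8162 ⇒ V=88.4595 exercise | (k=3,j=1): S=89.3768, (K−S)⁺=64.1132, hold=63.7143 ⇒ V=64.1132 exercise | (k=3,j=2): S=122.8378, (K−S)⁺=30.6522, hold=35.8692 ⇒ V=35.8692 continue | (k=3,j=3): S=168.8262, (K−S)⁺=0.0000, hold=13.2682 ⇒ V=13.2682 continue  boundary S*=89.3768
step 2: (k=2,j=0): S=76.2379, (K−S)⁺=77.2521, hold=76.6088 ⇒ V=77.2521 exercise | (k=2,j=1): S=104.7800, (K−S)⁺=48.7100, hold=50.5267 ⇒ V=50.5267 continue | (k=2,j=2): S=144.0078, (K−S)⁺=9.4822, hold=25.0618 ⇒ V=25.0618 continue  boundary S*=76.2379
step 1: (k=1,j=0): S=89.3768, (K−S)⁺=64.1132, hold=64.3266 ⇒ V=64.3266 continue | (k=1,j=1): S=122.8378, (K−S)⁺=30.6522, hold=38.3075 ⇒ V=38.3075 continue  boundary S*=-
step 0: (k=0,j=0): S=104.7800, (K−S)⁺=48.7100, hold=51.7883 ⇒ V=51.7883 continue  boundary S*=-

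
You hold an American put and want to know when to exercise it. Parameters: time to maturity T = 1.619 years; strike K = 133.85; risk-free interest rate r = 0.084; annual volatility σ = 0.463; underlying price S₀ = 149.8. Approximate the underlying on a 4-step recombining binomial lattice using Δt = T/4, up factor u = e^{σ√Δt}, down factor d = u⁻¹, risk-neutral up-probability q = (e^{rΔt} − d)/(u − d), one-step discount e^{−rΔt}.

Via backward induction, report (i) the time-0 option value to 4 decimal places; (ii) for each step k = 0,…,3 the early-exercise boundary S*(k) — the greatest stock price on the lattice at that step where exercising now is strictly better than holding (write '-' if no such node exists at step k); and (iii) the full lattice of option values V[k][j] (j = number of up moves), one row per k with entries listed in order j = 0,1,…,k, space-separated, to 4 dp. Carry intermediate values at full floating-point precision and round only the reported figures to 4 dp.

Δt=0.40475, u=1.34254, d=0.74486, q=0.48475, disc=e^(-rΔt)=0.96657
k=4 terminal: V=max(K-S,0) → 87.7386 50.7387 0.0000 0.0000 0.0000
k=3: j=0 S=61.9062 intr=71.9438 cont=67.4696 V=71.9438[EX]; j=1 S=111.5799 intr=22.2701 cont=25.2692 V=25.2692[hold]; j=2 S=201.1119 intr=0.0000 cont=0.0000 V=0.0000[hold]; j=3 S=362.4847 intr=0.0000 cont=0.0000 V=0.0000[hold]  S*(3)=61.9062
k=2: j=0 S=83.1113 intr=50.7387 cont=47.6697 V=50.7387[EX]; j=1 S=149.8000 intr=0.0000 cont=12.5847 V=12.5847[hold]; j=2 S=270.0000 intr=0.0000 cont=0.0000 V=0.0000[hold]  S*(2)=83.1113
k=1: j=0 S=111.5799 intr=22.2701 cont=31.1657 V=31.1657[hold]; j=1 S=201.1119 intr=0.0000 cont=6.2675 V=6.2675[hold]  S*(1)=-
k=0: j=0 S=149.8000 intr=0.0000 cont=18.4579 V=18.4579[hold]  S*(0)=-

price = 18.4579
boundary = - - 83.1113 61.9062
tree:
18.4579
31.1657 6.2675
50.7387 12.5847 0.0000
71.9438 25.2692 0.0000 0.0000
87.7386 50.7387 0.0000 0.0000 0.0000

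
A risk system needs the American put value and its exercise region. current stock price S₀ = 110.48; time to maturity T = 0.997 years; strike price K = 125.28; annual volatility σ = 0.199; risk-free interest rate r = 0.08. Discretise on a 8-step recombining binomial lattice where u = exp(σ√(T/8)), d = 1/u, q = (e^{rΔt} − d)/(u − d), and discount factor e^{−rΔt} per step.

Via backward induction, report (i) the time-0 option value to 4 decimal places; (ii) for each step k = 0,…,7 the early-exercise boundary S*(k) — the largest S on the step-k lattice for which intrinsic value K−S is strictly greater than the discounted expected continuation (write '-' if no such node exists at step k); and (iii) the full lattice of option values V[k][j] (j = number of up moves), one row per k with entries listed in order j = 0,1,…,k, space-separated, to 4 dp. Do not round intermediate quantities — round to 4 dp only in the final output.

price = 14.9892
boundary = - 102.9850 110.4800 102.9850 110.4800 102.9850 110.4800 118.5205
tree:
14.9892
22.2950 9.3718
29.2816 14.8000 5.1660
35.7942 22.2950 8.9172 2.2360
41.8650 29.2816 14.8000 4.3368 0.5832
47.5239 35.7942 22.2950 8.1771 1.3198 0.0000
52.7989 41.8650 29.2816 14.8000 2.9868 0.0000 0.0000
57.7161 47.5239 35.7942 22.2950 6.7595 0.0000 0.0000 0.0000
62.2997 52.7989 41.8650 29.2816 14.8000 0.0000 0.0000 0.0000 0.0000

Δt=0.12462  u=1.07278  d=0.93216  q=0.55370  discount=0.99008
step 8 (expiry): payoffs max(K−S,0) = 62.2997 52.7989 41.8650 29.2816 14.8000 0.0000 0.0000 0.0000 0.0000
step 7: (k=7,j=0): S=67.5639, (K−S)⁺=57.7161, hold=56.4733 ⇒ V=57.7161 exercise | (k=7,j=1): S=77.7561, (K−S)⁺=47.5239, hold=46.2811 ⇒ V=47.5239 exercise | (k=7,j=2): S=89.4858, (K−S)⁺=35.7942, hold=34.5514 ⇒ V=35.7942 exercise | (k=7,j=3): S=102.9850, (K−S)⁺=22.2950, hold=21.0522 ⇒ V=22.2950 exercise | (k=7,j=4): S=118.5205, (K−S)⁺=6.7595, hold=6.5397 ⇒ V=6.7595 exercise | (k=7,j=5): S=136.3996, (K−S)⁺=0.0000, hold=0.0000 ⇒ V=0.0000 continue | (k=7,j=6): S=156.9759, (K−S)⁺=0.0000, hold=0.0000 ⇒ V=0.0000 continue | (k=7,j=7): S=180.6561, (K−S)⁺=0.0000, hold=0.0000 ⇒ V=0.0000 continue  boundary S*=118.5205
step 6: (k=6,j=0): S=72.4811, (K−S)⁺=52.7989, hold=51.5561 ⇒ V=52.7989 exercise | (k=6,j=1): S=83.4150, (K−S)⁺=41.8650, hold=40.6221 ⇒ V=41.8650 exercise | (k=6,j=2): S=95.9984, (K−S)⁺=29.2816, hold=28.0388 ⇒ V=29.2816 exercise | (k=6,j=3): S=110.4800, (K−S)⁺=14.8000, hold=13.5572 ⇒ V=14.8000 exercise | (k=6,j=4): S=127.1462, (K−S)⁺=0.0000, hold=2.9868 ⇒ V=2.9868 continue | (k=6,j=5): S=146.3265, (K−S)⁺=0.0000, hold=0.0000 ⇒ V=0.0000 continue | (k=6,j=6): S=168.4002, (K−S)⁺=0.0000, hold=0.0000 ⇒ V=0.0000 continue  boundary S*=110.4800
step 5: (k=5,j=0): S=77.7561, (K−S)⁺=47.5239, hold=46.2811 ⇒ V=47.5239 exercise | (k=5,j=1): S=89.4858, (K−S)⁺=35.7942, hold=34.5514 ⇒ V=35.7942 exercise | (k=5,j=2): S=102.9850, (K−S)⁺=22.2950, hold=21.0522 ⇒ V=22.2950 exercise | (k=5,j=3): S=118.5205, (K−S)⁺=6.7595, hold=8.1771 ⇒ V=8.1771 continue | (k=5,j=4): S=136.3996, (K−S)⁺=0.0000, hold=1.3198 ⇒ V=1.3198 continue | (k=5,j=5): S=156.9759, (K−S)⁺=0.0000, hold=0.0000 ⇒ V=0.0000 continue  boundary S*=102.9850
step 4: (k=4,j=0): S=83.4150, (K−S)⁺=41.8650, hold=40.6221 ⇒ V=41.8650 exercise | (k=4,j=1): S=95.9984, (K−S)⁺=29.2816, hold=28.0388 ⇒ V=29.2816 exercise | (k=4,j=2): S=110.4800, (K−S)⁺=14.8000, hold=14.3343 ⇒ V=14.8000 exercise | (k=4,j=3): S=127.1462, (K−S)⁺=0.0000, hold=4.3368 ⇒ V=4.3368 continue | (k=4,j=4): S=146.3265, (K−S)⁺=0.0000, hold=0.5832 ⇒ V=0.5832 continue  boundary S*=110.4800
step 3: (k=3,j=0): S=89.4858, (K−S)⁺=35.7942, hold=34.5514 ⇒ V=35.7942 exercise | (k=3,j=1): S=102.9850, (K−S)⁺=22.2950, hold=21.0522 ⇒ V=22.2950 exercise | (k=3,j=2): S=118.5205, (K−S)⁺=6.7595, hold=8.9172 ⇒ V=8.9172 continue | (k=3,j=3): S=136.3996, (K−S)⁺=0.0000, hold=2.2360 ⇒ V=2.2360 continue  boundary S*=102.9850
step 2: (k=2,j=0): S=95.9984, (K−S)⁺=29.2816, hold=28.0388 ⇒ V=29.2816 exercise | (k=2,j=1): S=110.4800, (K−S)⁺=14.8000, hold=14.7400 ⇒ V=14.8000 exercise | (k=2,j=2): S=127.1462, (K−S)⁺=0.0000, hold=5.1660 ⇒ V=5.1660 continue  boundary S*=110.4800
step 1: (k=1,j=0): S=102.9850, (K−S)⁺=22.2950, hold=21.0522 ⇒ V=22.2950 exercise | (k=1,j=1): S=118.5205, (K−S)⁺=6.7595, hold=9.3718 ⇒ V=9.3718 continue  boundary S*=102.9850
step 0: (k=0,j=0): S=110.4800, (K−S)⁺=14.8000, hold=14.9892 ⇒ V=14.9892 continue  boundary S*=-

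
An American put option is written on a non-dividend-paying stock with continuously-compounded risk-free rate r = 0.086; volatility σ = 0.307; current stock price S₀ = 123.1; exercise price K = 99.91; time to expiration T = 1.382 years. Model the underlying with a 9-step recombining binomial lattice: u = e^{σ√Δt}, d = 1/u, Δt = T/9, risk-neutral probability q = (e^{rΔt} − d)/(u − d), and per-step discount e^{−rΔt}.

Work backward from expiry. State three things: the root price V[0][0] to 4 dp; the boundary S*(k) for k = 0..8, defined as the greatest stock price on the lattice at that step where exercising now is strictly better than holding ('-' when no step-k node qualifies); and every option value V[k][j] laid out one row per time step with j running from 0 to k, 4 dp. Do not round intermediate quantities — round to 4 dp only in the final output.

Δt=0.15356, u=1.12784, d=0.88665, q=0.52508, disc=e^(-rΔt)=0.98688
k=9 terminal: V=max(K-S,0) → 58.2191 46.8785 32.4531 14.1037 0.0000 0.0000 0.0000 0.0000 0.0000 0.0000
k=8: j=0 S=47.0206 intr=52.8894 cont=51.5787 V=52.8894[EX]; j=1 S=59.8109 intr=40.0991 cont=38.7884 V=40.0991[EX]; j=2 S=76.0804 intr=23.8296 cont=22.5189 V=23.8296[EX]; j=3 S=96.7755 intr=3.1345 cont=6.6103 V=6.6103[hold]; j=4 S=123.1000 intr=0.0000 cont=0.0000 V=0.0000[hold]; j=5 S=156.5852 intr=0.0000 cont=0.0000 V=0.0000[hold]; j=6 S=199.1788 intr=0.0000 cont=0.0000 V=0.0000[hold]; j=7 S=253.3587 intr=0.0000 cont=0.0000 V=0.0000[hold]; j=8 S=322.2763 intr=0.0000 cont=0.0000 V=0.0000[hold]  S*(8)=76.0804
k=7: j=0 S=53.0315 intr=46.8785 cont=45.5678 V=46.8785[EX]; j=1 S=67.4569 intr=32.4531 cont=31.1423 V=32.4531[EX]; j=2 S=85.8063 intr=14.1037 cont=14.5941 V=14.5941[hold]; j=3 S=109.1470 intr=0.0000 cont=3.0982 V=3.0982[hold]; j=4 S=138.8367 intr=0.0000 cont=0.0000 V=0.0000[hold]; j=5 S=176.6025 intr=0.0000 cont=0.0000 V=0.0000[hold]; j=6 S=224.6412 intr=0.0000 cont=0.0000 V=0.0000[hold]; j=7 S=285.7473 intr=0.0000 cont=0.0000 V=0.0000[hold]  S*(7)=67.4569
k=6: j=0 S=59.8109 intr=40.0991 cont=38.7884 V=40.0991[EX]; j=1 S=76.0804 intr=23.8296 cont=22.7730 V=23.8296[EX]; j=2 S=96.7755 intr=3.1345 cont=8.4456 V=8.4456[hold]; j=3 S=123.1000 intr=0.0000 cont=1.4521 V=1.4521[hold]; j=4 S=156.5852 intr=0.0000 cont=0.0000 V=0.0000[hold]; j=5 S=199.1788 intr=0.0000 cont=0.0000 V=0.0000[hold]; j=6 S=253.3587 intr=0.0000 cont=0.0000 V=0.0000[hold]  S*(6)=76.0804
k=5: j=0 S=67.4569 intr=32.4531 cont=31.1423 V=32.4531[EX]; j=1 S=85.8063 intr=14.1037 cont=15.5451 V=15.5451[hold]; j=2 S=109.1470 intr=0.0000 cont=4.7108 V=4.7108[hold]; j=3 S=138.8367 intr=0.0000 cont=0.6806 V=0.6806[hold]; j=4 S=176.6025 intr=0.0000 cont=0.0000 V=0.0000[hold]; j=5 S=224.6412 intr=0.0000 cont=0.0000 V=0.0000[hold]  S*(5)=67.4569
k=4: j=0 S=76.0804 intr=23.8296 cont=23.2658 V=23.8296[EX]; j=1 S=96.7755 intr=3.1345 cont=9.7270 V=9.7270[hold]; j=2 S=123.1000 intr=0.0000 cont=2.5606 V=2.5606[hold]; j=3 S=156.5852 intr=0.0000 cont=0.3190 V=0.3190[hold]; j=4 S=199.1788 intr=0.0000 cont=0.0000 V=0.0000[hold]  S*(4)=76.0804
k=3: j=0 S=85.8063 intr=14.1037 cont=16.2091 V=16.2091[hold]; j=1 S=109.1470 intr=0.0000 cont=5.8858 V=5.8858[hold]; j=2 S=138.8367 intr=0.0000 cont=1.3654 V=1.3654[hold]; j=3 S=176.6025 intr=0.0000 cont=0.1495 V=0.1495[hold]  S*(3)=-
k=2: j=0 S=96.7755 intr=3.1345 cont=10.6471 V=10.6471[hold]; j=1 S=123.1000 intr=0.0000 cont=3.4662 V=3.4662[hold]; j=2 S=156.5852 intr=0.0000 cont=0.7174 V=0.7174[hold]  S*(2)=-
k=1: j=0 S=109.1470 intr=0.0000 cont=6.7863 V=6.7863[hold]; j=1 S=138.8367 intr=0.0000 cont=1.9963 V=1.9963[hold]  S*(1)=-
k=0: j=0 S=123.1000 intr=0.0000 cont=4.2152 V=4.2152[hold]  S*(0)=-

price = 4.2152
boundary = - - - - 76.0804 67.4569 76.0804 67.4569 76.0804
tree:
4.2152
6.7863 1.9963
10.6471 3.4662 0.7174
16.2091 5.8858 1.3654 0.1495
23.8296 9.7270 2.5606 0.3190 0.0000
32.4531 15.5451 4.7108 0.6806 0.0000 0.0000
40.0991 23.8296 8.4456 1.4521 0.0000 0.0000 0.0000
46.8785 32.4531 14.5941 3.0982 0.0000 0.0000 0.0000 0.0000
52.8894 40.0991 23.8296 6.6103 0.0000 0.0000 0.0000 0.0000 0.0000
58.2191 46.8785 32.4531 14.1037 0.0000 0.0000 0.0000 0.0000 0.0000 0.0000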